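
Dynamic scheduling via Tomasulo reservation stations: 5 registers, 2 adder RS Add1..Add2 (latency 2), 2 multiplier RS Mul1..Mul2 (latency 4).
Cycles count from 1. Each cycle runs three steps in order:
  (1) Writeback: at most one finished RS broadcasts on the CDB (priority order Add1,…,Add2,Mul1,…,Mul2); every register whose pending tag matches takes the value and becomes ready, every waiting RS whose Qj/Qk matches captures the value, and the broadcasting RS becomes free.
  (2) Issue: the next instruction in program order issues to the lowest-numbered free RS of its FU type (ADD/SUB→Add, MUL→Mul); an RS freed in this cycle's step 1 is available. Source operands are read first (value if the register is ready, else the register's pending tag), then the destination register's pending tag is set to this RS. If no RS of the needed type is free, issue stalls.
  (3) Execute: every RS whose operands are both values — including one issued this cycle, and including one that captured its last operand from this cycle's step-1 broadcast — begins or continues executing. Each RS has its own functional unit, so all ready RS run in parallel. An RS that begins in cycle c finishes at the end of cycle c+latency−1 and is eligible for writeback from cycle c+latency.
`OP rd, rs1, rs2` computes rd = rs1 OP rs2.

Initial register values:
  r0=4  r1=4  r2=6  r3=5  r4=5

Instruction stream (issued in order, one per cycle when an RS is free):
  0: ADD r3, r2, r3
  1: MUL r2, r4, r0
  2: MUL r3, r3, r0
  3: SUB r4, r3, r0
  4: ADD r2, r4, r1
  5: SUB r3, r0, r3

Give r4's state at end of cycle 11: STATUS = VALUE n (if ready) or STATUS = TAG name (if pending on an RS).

  c1: issue ADD r3<-Add1  regs: r0:4,r1:4,r2:6,r3:Add1,r4:5
  c2: issue MUL r2<-Mul1  regs: r0:4,r1:4,r2:Mul1,r3:Add1,r4:5
  c3: CDB Add1=11; issue MUL r3<-Mul2  regs: r0:4,r1:4,r2:Mul1,r3:Mul2,r4:5
  c4: issue SUB r4<-Add1  regs: r0:4,r1:4,r2:Mul1,r3:Mul2,r4:Add1
  c5: issue ADD r2<-Add2  regs: r0:4,r1:4,r2:Add2,r3:Mul2,r4:Add1
  c6: CDB Mul1=20; stall  regs: r0:4,r1:4,r2:Add2,r3:Mul2,r4:Add1
  c7: CDB Mul2=44; stall  regs: r0:4,r1:4,r2:Add2,r3:44,r4:Add1
  c8: stall  regs: r0:4,r1:4,r2:Add2,r3:44,r4:Add1
  c9: CDB Add1=40; issue SUB r3<-Add1  regs: r0:4,r1:4,r2:Add2,r3:Add1,r4:40
  c10: -  regs: r0:4,r1:4,r2:Add2,r3:Add1,r4:40
  c11: CDB Add1=-40  regs: r0:4,r1:4,r2:Add2,r3:-40,r4:40

STATUS = VALUE 40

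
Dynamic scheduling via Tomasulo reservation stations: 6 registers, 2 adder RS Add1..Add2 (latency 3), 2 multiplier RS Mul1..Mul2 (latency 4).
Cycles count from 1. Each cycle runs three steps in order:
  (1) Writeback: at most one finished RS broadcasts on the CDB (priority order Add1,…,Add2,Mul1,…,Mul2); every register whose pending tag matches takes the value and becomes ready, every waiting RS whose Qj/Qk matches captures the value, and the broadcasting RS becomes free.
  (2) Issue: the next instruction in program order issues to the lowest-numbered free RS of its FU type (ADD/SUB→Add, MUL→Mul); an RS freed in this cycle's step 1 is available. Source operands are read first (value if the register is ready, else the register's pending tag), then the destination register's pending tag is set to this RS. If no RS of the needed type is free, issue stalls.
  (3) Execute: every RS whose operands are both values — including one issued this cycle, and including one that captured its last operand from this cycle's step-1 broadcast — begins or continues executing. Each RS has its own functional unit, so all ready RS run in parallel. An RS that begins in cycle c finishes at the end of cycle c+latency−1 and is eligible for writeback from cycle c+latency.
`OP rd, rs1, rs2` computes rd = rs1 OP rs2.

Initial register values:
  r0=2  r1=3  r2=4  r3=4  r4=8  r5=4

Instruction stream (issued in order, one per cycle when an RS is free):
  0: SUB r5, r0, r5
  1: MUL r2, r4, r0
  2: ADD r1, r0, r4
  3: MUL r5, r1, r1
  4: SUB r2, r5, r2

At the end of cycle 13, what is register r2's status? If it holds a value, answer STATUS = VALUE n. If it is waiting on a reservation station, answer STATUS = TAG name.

STATUS = VALUE 84

c1: issue SUB r5<-Add1 | r0:2,r1:3,r2:4,r3:4,r4:8,r5:Add1
c2: issue MUL r2<-Mul1 | r0:2,r1:3,r2:Mul1,r3:4,r4:8,r5:Add1
c3: issue ADD r1<-Add2 | r0:2,r1:Add2,r2:Mul1,r3:4,r4:8,r5:Add1
c4: CDB Add1=-2; issue MUL r5<-Mul2 | r0:2,r1:Add2,r2:Mul1,r3:4,r4:8,r5:Mul2
c5: issue SUB r2<-Add1 | r0:2,r1:Add2,r2:Add1,r3:4,r4:8,r5:Mul2
c6: CDB Add2=10 | r0:2,r1:10,r2:Add1,r3:4,r4:8,r5:Mul2
c7: CDB Mul1=16 | r0:2,r1:10,r2:Add1,r3:4,r4:8,r5:Mul2
c8: - | r0:2,r1:10,r2:Add1,r3:4,r4:8,r5:Mul2
c9: - | r0:2,r1:10,r2:Add1,r3:4,r4:8,r5:Mul2
c10: CDB Mul2=100 | r0:2,r1:10,r2:Add1,r3:4,r4:8,r5:100
c11: - | r0:2,r1:10,r2:Add1,r3:4,r4:8,r5:100
c12: - | r0:2,r1:10,r2:Add1,r3:4,r4:8,r5:100
c13: CDB Add1=84 | r0:2,r1:10,r2:84,r3:4,r4:8,r5:100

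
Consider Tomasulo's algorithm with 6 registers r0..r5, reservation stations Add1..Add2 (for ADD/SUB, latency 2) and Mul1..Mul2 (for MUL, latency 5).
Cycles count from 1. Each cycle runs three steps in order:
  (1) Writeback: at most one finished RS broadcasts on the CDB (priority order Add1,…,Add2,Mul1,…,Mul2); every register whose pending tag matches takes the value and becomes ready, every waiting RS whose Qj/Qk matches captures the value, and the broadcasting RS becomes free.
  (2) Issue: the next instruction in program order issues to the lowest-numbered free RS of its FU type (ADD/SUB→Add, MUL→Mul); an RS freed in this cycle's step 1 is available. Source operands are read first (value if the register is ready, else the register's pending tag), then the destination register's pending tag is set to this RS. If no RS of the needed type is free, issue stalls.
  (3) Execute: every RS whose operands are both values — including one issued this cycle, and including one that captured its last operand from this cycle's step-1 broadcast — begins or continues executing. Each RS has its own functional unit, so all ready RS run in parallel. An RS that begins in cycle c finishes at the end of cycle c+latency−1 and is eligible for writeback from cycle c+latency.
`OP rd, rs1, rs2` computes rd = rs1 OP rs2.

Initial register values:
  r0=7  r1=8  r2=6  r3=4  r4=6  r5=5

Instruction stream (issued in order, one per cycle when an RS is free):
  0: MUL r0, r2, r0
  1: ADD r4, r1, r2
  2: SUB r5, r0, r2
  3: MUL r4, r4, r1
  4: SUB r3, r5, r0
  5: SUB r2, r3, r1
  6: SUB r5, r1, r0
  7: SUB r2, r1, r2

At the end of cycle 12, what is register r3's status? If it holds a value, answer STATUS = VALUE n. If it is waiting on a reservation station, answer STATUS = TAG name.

STATUS = VALUE -6

cycle 1: issue MUL r0<-Mul1 // r0:Mul1,r1:8,r2:6,r3:4,r4:6,r5:5
cycle 2: issue ADD r4<-Add1 // r0:Mul1,r1:8,r2:6,r3:4,r4:Add1,r5:5
cycle 3: issue SUB r5<-Add2 // r0:Mul1,r1:8,r2:6,r3:4,r4:Add1,r5:Add2
cycle 4: CDB Add1=14; issue MUL r4<-Mul2 // r0:Mul1,r1:8,r2:6,r3:4,r4:Mul2,r5:Add2
cycle 5: issue SUB r3<-Add1 // r0:Mul1,r1:8,r2:6,r3:Add1,r4:Mul2,r5:Add2
cycle 6: CDB Mul1=42; stall // r0:42,r1:8,r2:6,r3:Add1,r4:Mul2,r5:Add2
cycle 7: stall // r0:42,r1:8,r2:6,r3:Add1,r4:Mul2,r5:Add2
cycle 8: CDB Add2=36; issue SUB r2<-Add2 // r0:42,r1:8,r2:Add2,r3:Add1,r4:Mul2,r5:36
cycle 9: CDB Mul2=112; stall // r0:42,r1:8,r2:Add2,r3:Add1,r4:112,r5:36
cycle 10: CDB Add1=-6; issue SUB r5<-Add1 // r0:42,r1:8,r2:Add2,r3:-6,r4:112,r5:Add1
cycle 11: stall // r0:42,r1:8,r2:Add2,r3:-6,r4:112,r5:Add1
cycle 12: CDB Add1=-34; issue SUB r2<-Add1 // r0:42,r1:8,r2:Add1,r3:-6,r4:112,r5:-34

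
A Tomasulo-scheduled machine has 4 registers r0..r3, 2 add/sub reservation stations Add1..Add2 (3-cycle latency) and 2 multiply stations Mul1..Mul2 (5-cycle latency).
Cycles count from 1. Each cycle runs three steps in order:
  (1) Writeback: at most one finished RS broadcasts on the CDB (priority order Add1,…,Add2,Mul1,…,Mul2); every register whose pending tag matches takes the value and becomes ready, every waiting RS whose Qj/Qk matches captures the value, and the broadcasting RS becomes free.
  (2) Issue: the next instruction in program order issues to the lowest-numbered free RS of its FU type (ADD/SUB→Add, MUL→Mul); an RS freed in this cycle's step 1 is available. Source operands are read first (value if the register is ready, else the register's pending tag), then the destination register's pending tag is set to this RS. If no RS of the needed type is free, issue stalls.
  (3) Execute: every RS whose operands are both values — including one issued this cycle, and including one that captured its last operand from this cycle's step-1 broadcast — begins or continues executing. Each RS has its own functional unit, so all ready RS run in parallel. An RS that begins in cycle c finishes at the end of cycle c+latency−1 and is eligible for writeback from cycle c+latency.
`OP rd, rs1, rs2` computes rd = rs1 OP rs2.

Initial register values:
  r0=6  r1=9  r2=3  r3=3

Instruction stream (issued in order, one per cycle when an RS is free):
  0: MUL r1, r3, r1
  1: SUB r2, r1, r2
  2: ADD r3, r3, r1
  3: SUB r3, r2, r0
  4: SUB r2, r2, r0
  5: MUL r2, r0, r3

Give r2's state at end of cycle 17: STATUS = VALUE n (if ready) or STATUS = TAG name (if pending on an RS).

cycle 1: issue MUL r1<-Mul1 // r0:6,r1:Mul1,r2:3,r3:3
cycle 2: issue SUB r2<-Add1 // r0:6,r1:Mul1,r2:Add1,r3:3
cycle 3: issue ADD r3<-Add2 // r0:6,r1:Mul1,r2:Add1,r3:Add2
cycle 4: stall // r0:6,r1:Mul1,r2:Add1,r3:Add2
cycle 5: stall // r0:6,r1:Mul1,r2:Add1,r3:Add2
cycle 6: CDB Mul1=27; stall // r0:6,r1:27,r2:Add1,r3:Add2
cycle 7: stall // r0:6,r1:27,r2:Add1,r3:Add2
cycle 8: stall // r0:6,r1:27,r2:Add1,r3:Add2
cycle 9: CDB Add1=24; issue SUB r3<-Add1 // r0:6,r1:27,r2:24,r3:Add1
cycle 10: CDB Add2=30; issue SUB r2<-Add2 // r0:6,r1:27,r2:Add2,r3:Add1
cycle 11: issue MUL r2<-Mul1 // r0:6,r1:27,r2:Mul1,r3:Add1
cycle 12: CDB Add1=18 // r0:6,r1:27,r2:Mul1,r3:18
cycle 13: CDB Add2=18 // r0:6,r1:27,r2:Mul1,r3:18
cycle 14: - // r0:6,r1:27,r2:Mul1,r3:18
cycle 15: - // r0:6,r1:27,r2:Mul1,r3:18
cycle 16: - // r0:6,r1:27,r2:Mul1,r3:18
cycle 17: CDB Mul1=108 // r0:6,r1:27,r2:108,r3:18

STATUS = VALUE 108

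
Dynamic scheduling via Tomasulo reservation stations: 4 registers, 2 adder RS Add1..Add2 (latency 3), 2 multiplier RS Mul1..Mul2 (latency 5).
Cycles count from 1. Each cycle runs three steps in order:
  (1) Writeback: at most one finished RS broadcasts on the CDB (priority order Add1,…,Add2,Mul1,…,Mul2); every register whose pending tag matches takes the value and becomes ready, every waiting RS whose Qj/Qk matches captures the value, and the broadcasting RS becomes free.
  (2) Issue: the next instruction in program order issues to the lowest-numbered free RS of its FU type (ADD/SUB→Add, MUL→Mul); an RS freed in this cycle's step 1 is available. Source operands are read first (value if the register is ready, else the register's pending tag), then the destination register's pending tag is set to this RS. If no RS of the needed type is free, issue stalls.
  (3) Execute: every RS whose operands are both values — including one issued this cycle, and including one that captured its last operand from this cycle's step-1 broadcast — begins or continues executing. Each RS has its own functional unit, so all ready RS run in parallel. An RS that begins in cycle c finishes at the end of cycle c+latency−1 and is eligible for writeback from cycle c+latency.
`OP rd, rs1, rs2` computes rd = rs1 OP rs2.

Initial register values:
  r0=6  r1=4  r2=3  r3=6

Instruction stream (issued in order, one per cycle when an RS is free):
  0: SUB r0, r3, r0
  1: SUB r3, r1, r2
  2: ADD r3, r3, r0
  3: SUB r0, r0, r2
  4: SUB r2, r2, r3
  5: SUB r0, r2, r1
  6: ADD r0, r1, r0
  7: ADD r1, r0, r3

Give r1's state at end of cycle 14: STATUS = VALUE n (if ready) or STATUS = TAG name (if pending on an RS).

  c1: issue SUB r0<-Add1  regs: r0:Add1,r1:4,r2:3,r3:6
  c2: issue SUB r3<-Add2  regs: r0:Add1,r1:4,r2:3,r3:Add2
  c3: stall  regs: r0:Add1,r1:4,r2:3,r3:Add2
  c4: CDB Add1=0; issue ADD r3<-Add1  regs: r0:0,r1:4,r2:3,r3:Add1
  c5: CDB Add2=1; issue SUB r0<-Add2  regs: r0:Add2,r1:4,r2:3,r3:Add1
  c6: stall  regs: r0:Add2,r1:4,r2:3,r3:Add1
  c7: stall  regs: r0:Add2,r1:4,r2:3,r3:Add1
  c8: CDB Add1=1; issue SUB r2<-Add1  regs: r0:Add2,r1:4,r2:Add1,r3:1
  c9: CDB Add2=-3; issue SUB r0<-Add2  regs: r0:Add2,r1:4,r2:Add1,r3:1
  c10: stall  regs: r0:Add2,r1:4,r2:Add1,r3:1
  c11: CDB Add1=2; issue ADD r0<-Add1  regs: r0:Add1,r1:4,r2:2,r3:1
  c12: stall  regs: r0:Add1,r1:4,r2:2,r3:1
  c13: stall  regs: r0:Add1,r1:4,r2:2,r3:1
  c14: CDB Add2=-2; issue ADD r1<-Add2  regs: r0:Add1,r1:Add2,r2:2,r3:1

STATUS = TAG Add2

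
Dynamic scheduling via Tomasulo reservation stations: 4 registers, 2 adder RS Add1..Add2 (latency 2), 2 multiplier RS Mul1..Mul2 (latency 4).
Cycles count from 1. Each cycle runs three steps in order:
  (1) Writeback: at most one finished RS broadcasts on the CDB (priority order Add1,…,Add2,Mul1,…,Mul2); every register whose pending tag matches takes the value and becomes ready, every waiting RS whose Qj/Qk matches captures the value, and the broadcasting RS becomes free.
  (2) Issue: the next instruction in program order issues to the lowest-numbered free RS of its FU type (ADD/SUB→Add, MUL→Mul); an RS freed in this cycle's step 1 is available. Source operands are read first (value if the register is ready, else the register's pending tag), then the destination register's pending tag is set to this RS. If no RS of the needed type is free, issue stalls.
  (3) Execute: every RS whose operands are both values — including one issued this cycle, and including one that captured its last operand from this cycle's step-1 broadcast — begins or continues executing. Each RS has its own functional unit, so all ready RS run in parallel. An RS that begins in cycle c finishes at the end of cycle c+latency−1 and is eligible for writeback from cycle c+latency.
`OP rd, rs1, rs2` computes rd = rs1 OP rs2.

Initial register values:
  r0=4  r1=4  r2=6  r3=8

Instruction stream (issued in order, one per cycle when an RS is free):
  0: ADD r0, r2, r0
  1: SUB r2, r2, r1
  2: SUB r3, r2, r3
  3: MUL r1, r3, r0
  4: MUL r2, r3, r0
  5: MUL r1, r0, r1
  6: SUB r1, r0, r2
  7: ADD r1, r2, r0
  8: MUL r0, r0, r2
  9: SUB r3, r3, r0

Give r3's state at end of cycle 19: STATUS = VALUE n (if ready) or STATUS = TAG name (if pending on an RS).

STATUS = VALUE 594

c1: issue ADD r0<-Add1 | r0:Add1,r1:4,r2:6,r3:8
c2: issue SUB r2<-Add2 | r0:Add1,r1:4,r2:Add2,r3:8
c3: CDB Add1=10; issue SUB r3<-Add1 | r0:10,r1:4,r2:Add2,r3:Add1
c4: CDB Add2=2; issue MUL r1<-Mul1 | r0:10,r1:Mul1,r2:2,r3:Add1
c5: issue MUL r2<-Mul2 | r0:10,r1:Mul1,r2:Mul2,r3:Add1
c6: CDB Add1=-6; stall | r0:10,r1:Mul1,r2:Mul2,r3:-6
c7: stall | r0:10,r1:Mul1,r2:Mul2,r3:-6
c8: stall | r0:10,r1:Mul1,r2:Mul2,r3:-6
c9: stall | r0:10,r1:Mul1,r2:Mul2,r3:-6
c10: CDB Mul1=-60; issue MUL r1<-Mul1 | r0:10,r1:Mul1,r2:Mul2,r3:-6
c11: CDB Mul2=-60; issue SUB r1<-Add1 | r0:10,r1:Add1,r2:-60,r3:-6
c12: issue ADD r1<-Add2 | r0:10,r1:Add2,r2:-60,r3:-6
c13: CDB Add1=70; issue MUL r0<-Mul2 | r0:Mul2,r1:Add2,r2:-60,r3:-6
c14: CDB Add2=-50; issue SUB r3<-Add1 | r0:Mul2,r1:-50,r2:-60,r3:Add1
c15: CDB Mul1=-600 | r0:Mul2,r1:-50,r2:-60,r3:Add1
c16: - | r0:Mul2,r1:-50,r2:-60,r3:Add1
c17: CDB Mul2=-600 | r0:-600,r1:-50,r2:-60,r3:Add1
c18: - | r0:-600,r1:-50,r2:-60,r3:Add1
c19: CDB Add1=594 | r0:-600,r1:-50,r2:-60,r3:594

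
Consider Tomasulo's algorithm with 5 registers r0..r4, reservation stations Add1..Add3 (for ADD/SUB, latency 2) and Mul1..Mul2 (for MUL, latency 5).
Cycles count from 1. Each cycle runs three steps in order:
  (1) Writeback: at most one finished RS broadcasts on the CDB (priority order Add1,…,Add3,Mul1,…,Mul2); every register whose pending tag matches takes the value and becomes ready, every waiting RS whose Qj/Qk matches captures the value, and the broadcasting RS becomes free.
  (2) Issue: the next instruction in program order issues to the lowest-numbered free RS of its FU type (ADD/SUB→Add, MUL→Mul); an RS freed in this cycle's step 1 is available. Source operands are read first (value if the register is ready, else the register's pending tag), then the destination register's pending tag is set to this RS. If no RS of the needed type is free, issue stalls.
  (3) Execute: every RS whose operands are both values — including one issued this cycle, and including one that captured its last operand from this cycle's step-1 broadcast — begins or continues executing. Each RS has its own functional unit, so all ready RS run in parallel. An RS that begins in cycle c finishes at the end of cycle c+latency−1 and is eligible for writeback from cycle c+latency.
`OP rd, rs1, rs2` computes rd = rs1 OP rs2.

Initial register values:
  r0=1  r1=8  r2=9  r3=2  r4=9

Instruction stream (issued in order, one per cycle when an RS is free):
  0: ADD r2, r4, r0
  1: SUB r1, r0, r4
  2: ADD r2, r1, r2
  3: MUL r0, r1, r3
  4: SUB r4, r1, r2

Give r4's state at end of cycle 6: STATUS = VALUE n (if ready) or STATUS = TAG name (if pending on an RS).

cycle 1: issue ADD r2<-Add1 // r0:1,r1:8,r2:Add1,r3:2,r4:9
cycle 2: issue SUB r1<-Add2 // r0:1,r1:Add2,r2:Add1,r3:2,r4:9
cycle 3: CDB Add1=10; issue ADD r2<-Add1 // r0:1,r1:Add2,r2:Add1,r3:2,r4:9
cycle 4: CDB Add2=-8; issue MUL r0<-Mul1 // r0:Mul1,r1:-8,r2:Add1,r3:2,r4:9
cycle 5: issue SUB r4<-Add2 // r0:Mul1,r1:-8,r2:Add1,r3:2,r4:Add2
cycle 6: CDB Add1=2 // r0:Mul1,r1:-8,r2:2,r3:2,r4:Add2

STATUS = TAG Add2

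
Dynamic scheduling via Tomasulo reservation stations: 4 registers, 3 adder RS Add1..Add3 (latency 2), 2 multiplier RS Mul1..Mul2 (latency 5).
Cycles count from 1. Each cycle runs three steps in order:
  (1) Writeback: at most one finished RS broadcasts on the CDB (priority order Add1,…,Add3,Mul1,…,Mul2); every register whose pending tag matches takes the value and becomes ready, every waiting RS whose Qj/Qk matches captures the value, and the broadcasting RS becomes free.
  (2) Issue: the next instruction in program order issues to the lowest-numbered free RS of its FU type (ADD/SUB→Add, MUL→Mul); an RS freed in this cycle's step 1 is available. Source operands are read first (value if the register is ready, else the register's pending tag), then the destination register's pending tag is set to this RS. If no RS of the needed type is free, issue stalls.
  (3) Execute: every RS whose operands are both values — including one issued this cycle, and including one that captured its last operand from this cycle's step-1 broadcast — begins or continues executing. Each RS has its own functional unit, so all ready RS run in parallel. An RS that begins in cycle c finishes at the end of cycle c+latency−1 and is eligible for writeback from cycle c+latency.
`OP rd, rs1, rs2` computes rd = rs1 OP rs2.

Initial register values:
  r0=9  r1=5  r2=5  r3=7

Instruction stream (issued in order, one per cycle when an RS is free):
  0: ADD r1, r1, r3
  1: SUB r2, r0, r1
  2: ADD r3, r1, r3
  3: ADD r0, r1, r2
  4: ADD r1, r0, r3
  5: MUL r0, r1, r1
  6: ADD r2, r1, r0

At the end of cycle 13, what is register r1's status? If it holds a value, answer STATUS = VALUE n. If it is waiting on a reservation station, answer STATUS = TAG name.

STATUS = VALUE 28

cycle 1: issue ADD r1<-Add1 // r0:9,r1:Add1,r2:5,r3:7
cycle 2: issue SUB r2<-Add2 // r0:9,r1:Add1,r2:Add2,r3:7
cycle 3: CDB Add1=12; issue ADD r3<-Add1 // r0:9,r1:12,r2:Add2,r3:Add1
cycle 4: issue ADD r0<-Add3 // r0:Add3,r1:12,r2:Add2,r3:Add1
cycle 5: CDB Add1=19; issue ADD r1<-Add1 // r0:Add3,r1:Add1,r2:Add2,r3:19
cycle 6: CDB Add2=-3; issue MUL r0<-Mul1 // r0:Mul1,r1:Add1,r2:-3,r3:19
cycle 7: issue ADD r2<-Add2 // r0:Mul1,r1:Add1,r2:Add2,r3:19
cycle 8: CDB Add3=9 // r0:Mul1,r1:Add1,r2:Add2,r3:19
cycle 9: - // r0:Mul1,r1:Add1,r2:Add2,r3:19
cycle 10: CDB Add1=28 // r0:Mul1,r1:28,r2:Add2,r3:19
cycle 11: - // r0:Mul1,r1:28,r2:Add2,r3:19
cycle 12: - // r0:Mul1,r1:28,r2:Add2,r3:19
cycle 13: - // r0:Mul1,r1:28,r2:Add2,r3:19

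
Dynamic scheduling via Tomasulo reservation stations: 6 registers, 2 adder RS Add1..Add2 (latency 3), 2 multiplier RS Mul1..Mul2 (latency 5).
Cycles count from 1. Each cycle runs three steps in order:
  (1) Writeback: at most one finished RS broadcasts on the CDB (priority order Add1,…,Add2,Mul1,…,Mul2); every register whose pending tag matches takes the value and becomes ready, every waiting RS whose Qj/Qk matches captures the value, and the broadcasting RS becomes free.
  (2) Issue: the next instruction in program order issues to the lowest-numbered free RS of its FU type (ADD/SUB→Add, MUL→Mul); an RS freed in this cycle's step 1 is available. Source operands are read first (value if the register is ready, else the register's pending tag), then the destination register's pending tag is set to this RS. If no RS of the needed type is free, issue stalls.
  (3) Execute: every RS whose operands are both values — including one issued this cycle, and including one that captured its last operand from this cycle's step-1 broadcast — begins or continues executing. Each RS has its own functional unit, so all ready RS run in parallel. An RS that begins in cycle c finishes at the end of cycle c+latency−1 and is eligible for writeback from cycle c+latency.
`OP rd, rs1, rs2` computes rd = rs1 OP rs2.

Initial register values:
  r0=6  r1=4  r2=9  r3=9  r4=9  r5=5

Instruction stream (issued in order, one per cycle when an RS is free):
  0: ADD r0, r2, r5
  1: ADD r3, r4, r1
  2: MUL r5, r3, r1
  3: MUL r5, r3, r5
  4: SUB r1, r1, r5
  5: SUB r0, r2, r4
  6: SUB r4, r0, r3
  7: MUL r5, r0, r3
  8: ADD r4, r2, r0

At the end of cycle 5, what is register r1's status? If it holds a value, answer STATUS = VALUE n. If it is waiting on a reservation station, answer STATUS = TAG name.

STATUS = TAG Add1

c1: issue ADD r0<-Add1 | r0:Add1,r1:4,r2:9,r3:9,r4:9,r5:5
c2: issue ADD r3<-Add2 | r0:Add1,r1:4,r2:9,r3:Add2,r4:9,r5:5
c3: issue MUL r5<-Mul1 | r0:Add1,r1:4,r2:9,r3:Add2,r4:9,r5:Mul1
c4: CDB Add1=14; issue MUL r5<-Mul2 | r0:14,r1:4,r2:9,r3:Add2,r4:9,r5:Mul2
c5: CDB Add2=13; issue SUB r1<-Add1 | r0:14,r1:Add1,r2:9,r3:13,r4:9,r5:Mul2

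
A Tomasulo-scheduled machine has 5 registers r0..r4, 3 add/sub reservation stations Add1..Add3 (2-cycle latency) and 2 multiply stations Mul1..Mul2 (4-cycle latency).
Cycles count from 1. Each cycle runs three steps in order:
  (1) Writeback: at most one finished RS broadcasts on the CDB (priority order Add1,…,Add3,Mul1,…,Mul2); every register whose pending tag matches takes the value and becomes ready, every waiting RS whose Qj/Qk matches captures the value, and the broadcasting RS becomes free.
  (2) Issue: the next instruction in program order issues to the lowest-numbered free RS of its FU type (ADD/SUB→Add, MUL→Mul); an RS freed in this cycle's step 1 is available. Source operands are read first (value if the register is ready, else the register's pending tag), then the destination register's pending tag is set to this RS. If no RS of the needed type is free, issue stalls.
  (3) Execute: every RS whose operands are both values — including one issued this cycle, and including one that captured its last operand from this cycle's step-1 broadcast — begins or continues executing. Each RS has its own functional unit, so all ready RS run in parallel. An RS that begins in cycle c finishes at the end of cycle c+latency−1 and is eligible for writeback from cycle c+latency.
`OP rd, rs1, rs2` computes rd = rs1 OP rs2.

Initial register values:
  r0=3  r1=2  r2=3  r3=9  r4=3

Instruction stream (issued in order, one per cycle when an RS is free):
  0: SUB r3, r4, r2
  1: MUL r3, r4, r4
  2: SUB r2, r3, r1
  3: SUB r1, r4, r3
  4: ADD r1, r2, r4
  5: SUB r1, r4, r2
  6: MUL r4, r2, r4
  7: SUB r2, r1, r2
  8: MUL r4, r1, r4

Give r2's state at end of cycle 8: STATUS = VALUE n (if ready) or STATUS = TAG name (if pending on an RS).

cycle 1: issue SUB r3<-Add1 // r0:3,r1:2,r2:3,r3:Add1,r4:3
cycle 2: issue MUL r3<-Mul1 // r0:3,r1:2,r2:3,r3:Mul1,r4:3
cycle 3: CDB Add1=0; issue SUB r2<-Add1 // r0:3,r1:2,r2:Add1,r3:Mul1,r4:3
cycle 4: issue SUB r1<-Add2 // r0:3,r1:Add2,r2:Add1,r3:Mul1,r4:3
cycle 5: issue ADD r1<-Add3 // r0:3,r1:Add3,r2:Add1,r3:Mul1,r4:3
cycle 6: CDB Mul1=9; stall // r0:3,r1:Add3,r2:Add1,r3:9,r4:3
cycle 7: stall // r0:3,r1:Add3,r2:Add1,r3:9,r4:3
cycle 8: CDB Add1=7; issue SUB r1<-Add1 // r0:3,r1:Add1,r2:7,r3:9,r4:3

STATUS = VALUE 7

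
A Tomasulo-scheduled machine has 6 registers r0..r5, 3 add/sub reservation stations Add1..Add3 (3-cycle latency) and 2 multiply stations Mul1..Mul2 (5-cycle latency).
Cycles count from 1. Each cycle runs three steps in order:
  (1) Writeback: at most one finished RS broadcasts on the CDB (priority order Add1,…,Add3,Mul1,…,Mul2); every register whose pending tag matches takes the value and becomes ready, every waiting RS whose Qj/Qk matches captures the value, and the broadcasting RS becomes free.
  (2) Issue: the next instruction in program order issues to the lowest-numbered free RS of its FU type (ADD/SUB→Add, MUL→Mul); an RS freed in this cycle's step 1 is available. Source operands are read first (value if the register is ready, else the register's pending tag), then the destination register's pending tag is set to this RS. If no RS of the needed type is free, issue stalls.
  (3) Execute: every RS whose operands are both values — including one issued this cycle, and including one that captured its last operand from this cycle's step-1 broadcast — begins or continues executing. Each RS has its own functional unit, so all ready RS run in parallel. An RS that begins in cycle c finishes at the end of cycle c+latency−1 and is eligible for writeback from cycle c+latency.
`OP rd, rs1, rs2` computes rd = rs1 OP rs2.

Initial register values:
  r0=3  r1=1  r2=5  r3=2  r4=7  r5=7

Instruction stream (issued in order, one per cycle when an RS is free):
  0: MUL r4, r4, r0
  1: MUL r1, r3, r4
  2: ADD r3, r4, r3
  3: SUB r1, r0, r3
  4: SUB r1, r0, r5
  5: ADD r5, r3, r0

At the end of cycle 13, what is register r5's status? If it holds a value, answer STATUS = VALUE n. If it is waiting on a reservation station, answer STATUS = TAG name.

cycle 1: issue MUL r4<-Mul1 // r0:3,r1:1,r2:5,r3:2,r4:Mul1,r5:7
cycle 2: issue MUL r1<-Mul2 // r0:3,r1:Mul2,r2:5,r3:2,r4:Mul1,r5:7
cycle 3: issue ADD r3<-Add1 // r0:3,r1:Mul2,r2:5,r3:Add1,r4:Mul1,r5:7
cycle 4: issue SUB r1<-Add2 // r0:3,r1:Add2,r2:5,r3:Add1,r4:Mul1,r5:7
cycle 5: issue SUB r1<-Add3 // r0:3,r1:Add3,r2:5,r3:Add1,r4:Mul1,r5:7
cycle 6: CDB Mul1=21; stall // r0:3,r1:Add3,r2:5,r3:Add1,r4:21,r5:7
cycle 7: stall // r0:3,r1:Add3,r2:5,r3:Add1,r4:21,r5:7
cycle 8: CDB Add3=-4; issue ADD r5<-Add3 // r0:3,r1:-4,r2:5,r3:Add1,r4:21,r5:Add3
cycle 9: CDB Add1=23 // r0:3,r1:-4,r2:5,r3:23,r4:21,r5:Add3
cycle 10: - // r0:3,r1:-4,r2:5,r3:23,r4:21,r5:Add3
cycle 11: CDB Mul2=42 // r0:3,r1:-4,r2:5,r3:23,r4:21,r5:Add3
cycle 12: CDB Add2=-20 // r0:3,r1:-4,r2:5,r3:23,r4:21,r5:Add3
cycle 13: CDB Add3=26 // r0:3,r1:-4,r2:5,r3:23,r4:21,r5:26

STATUS = VALUE 26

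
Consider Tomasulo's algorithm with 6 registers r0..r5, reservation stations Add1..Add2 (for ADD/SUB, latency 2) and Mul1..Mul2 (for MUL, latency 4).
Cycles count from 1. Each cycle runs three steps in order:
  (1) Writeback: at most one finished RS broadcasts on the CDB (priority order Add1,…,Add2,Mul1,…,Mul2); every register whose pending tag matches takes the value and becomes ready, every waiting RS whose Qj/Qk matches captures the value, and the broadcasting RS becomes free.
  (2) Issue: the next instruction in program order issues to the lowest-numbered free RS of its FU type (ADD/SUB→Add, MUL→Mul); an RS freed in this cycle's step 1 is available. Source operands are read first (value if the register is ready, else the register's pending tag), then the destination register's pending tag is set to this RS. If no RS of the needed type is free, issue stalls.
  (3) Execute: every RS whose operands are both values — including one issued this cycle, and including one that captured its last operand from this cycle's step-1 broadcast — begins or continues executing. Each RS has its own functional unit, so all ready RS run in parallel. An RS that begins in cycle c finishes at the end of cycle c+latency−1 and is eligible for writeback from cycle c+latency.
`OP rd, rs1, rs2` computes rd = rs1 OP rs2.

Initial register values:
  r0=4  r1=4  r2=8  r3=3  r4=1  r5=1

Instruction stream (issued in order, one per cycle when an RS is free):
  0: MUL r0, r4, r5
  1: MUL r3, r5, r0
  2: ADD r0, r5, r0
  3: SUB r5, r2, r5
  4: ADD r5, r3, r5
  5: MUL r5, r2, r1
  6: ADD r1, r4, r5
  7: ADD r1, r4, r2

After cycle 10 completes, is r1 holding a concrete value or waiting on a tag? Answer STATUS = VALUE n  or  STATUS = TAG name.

STATUS = TAG Add1

c1: issue MUL r0<-Mul1 | r0:Mul1,r1:4,r2:8,r3:3,r4:1,r5:1
c2: issue MUL r3<-Mul2 | r0:Mul1,r1:4,r2:8,r3:Mul2,r4:1,r5:1
c3: issue ADD r0<-Add1 | r0:Add1,r1:4,r2:8,r3:Mul2,r4:1,r5:1
c4: issue SUB r5<-Add2 | r0:Add1,r1:4,r2:8,r3:Mul2,r4:1,r5:Add2
c5: CDB Mul1=1; stall | r0:Add1,r1:4,r2:8,r3:Mul2,r4:1,r5:Add2
c6: CDB Add2=7; issue ADD r5<-Add2 | r0:Add1,r1:4,r2:8,r3:Mul2,r4:1,r5:Add2
c7: CDB Add1=2; issue MUL r5<-Mul1 | r0:2,r1:4,r2:8,r3:Mul2,r4:1,r5:Mul1
c8: issue ADD r1<-Add1 | r0:2,r1:Add1,r2:8,r3:Mul2,r4:1,r5:Mul1
c9: CDB Mul2=1; stall | r0:2,r1:Add1,r2:8,r3:1,r4:1,r5:Mul1
c10: stall | r0:2,r1:Add1,r2:8,r3:1,r4:1,r5:Mul1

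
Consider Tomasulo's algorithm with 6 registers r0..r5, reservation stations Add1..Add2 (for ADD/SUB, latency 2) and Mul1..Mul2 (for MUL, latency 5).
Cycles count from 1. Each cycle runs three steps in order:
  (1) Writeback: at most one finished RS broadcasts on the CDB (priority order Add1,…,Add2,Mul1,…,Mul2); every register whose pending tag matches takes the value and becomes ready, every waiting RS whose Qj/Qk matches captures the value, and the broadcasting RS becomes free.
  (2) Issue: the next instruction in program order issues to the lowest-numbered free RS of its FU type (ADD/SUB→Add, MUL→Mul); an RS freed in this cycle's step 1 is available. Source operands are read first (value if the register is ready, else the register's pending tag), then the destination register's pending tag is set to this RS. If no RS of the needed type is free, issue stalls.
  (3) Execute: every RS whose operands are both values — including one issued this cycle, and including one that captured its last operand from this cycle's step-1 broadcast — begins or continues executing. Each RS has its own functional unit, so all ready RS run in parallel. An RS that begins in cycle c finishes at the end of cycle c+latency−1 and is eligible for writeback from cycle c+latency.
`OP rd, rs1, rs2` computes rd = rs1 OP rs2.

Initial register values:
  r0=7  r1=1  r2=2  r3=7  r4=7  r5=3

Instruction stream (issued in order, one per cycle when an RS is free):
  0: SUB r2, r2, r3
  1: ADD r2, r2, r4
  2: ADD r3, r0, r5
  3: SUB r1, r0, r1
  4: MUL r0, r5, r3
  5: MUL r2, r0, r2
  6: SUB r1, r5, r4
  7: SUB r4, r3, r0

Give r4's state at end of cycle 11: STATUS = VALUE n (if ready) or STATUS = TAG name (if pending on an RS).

STATUS = TAG Add2

cycle 1: issue SUB r2<-Add1 // r0:7,r1:1,r2:Add1,r3:7,r4:7,r5:3
cycle 2: issue ADD r2<-Add2 // r0:7,r1:1,r2:Add2,r3:7,r4:7,r5:3
cycle 3: CDB Add1=-5; issue ADD r3<-Add1 // r0:7,r1:1,r2:Add2,r3:Add1,r4:7,r5:3
cycle 4: stall // r0:7,r1:1,r2:Add2,r3:Add1,r4:7,r5:3
cycle 5: CDB Add1=10; issue SUB r1<-Add1 // r0:7,r1:Add1,r2:Add2,r3:10,r4:7,r5:3
cycle 6: CDB Add2=2; issue MUL r0<-Mul1 // r0:Mul1,r1:Add1,r2:2,r3:10,r4:7,r5:3
cycle 7: CDB Add1=6; issue MUL r2<-Mul2 // r0:Mul1,r1:6,r2:Mul2,r3:10,r4:7,r5:3
cycle 8: issue SUB r1<-Add1 // r0:Mul1,r1:Add1,r2:Mul2,r3:10,r4:7,r5:3
cycle 9: issue SUB r4<-Add2 // r0:Mul1,r1:Add1,r2:Mul2,r3:10,r4:Add2,r5:3
cycle 10: CDB Add1=-4 // r0:Mul1,r1:-4,r2:Mul2,r3:10,r4:Add2,r5:3
cycle 11: CDB Mul1=30 // r0:30,r1:-4,r2:Mul2,r3:10,r4:Add2,r5:3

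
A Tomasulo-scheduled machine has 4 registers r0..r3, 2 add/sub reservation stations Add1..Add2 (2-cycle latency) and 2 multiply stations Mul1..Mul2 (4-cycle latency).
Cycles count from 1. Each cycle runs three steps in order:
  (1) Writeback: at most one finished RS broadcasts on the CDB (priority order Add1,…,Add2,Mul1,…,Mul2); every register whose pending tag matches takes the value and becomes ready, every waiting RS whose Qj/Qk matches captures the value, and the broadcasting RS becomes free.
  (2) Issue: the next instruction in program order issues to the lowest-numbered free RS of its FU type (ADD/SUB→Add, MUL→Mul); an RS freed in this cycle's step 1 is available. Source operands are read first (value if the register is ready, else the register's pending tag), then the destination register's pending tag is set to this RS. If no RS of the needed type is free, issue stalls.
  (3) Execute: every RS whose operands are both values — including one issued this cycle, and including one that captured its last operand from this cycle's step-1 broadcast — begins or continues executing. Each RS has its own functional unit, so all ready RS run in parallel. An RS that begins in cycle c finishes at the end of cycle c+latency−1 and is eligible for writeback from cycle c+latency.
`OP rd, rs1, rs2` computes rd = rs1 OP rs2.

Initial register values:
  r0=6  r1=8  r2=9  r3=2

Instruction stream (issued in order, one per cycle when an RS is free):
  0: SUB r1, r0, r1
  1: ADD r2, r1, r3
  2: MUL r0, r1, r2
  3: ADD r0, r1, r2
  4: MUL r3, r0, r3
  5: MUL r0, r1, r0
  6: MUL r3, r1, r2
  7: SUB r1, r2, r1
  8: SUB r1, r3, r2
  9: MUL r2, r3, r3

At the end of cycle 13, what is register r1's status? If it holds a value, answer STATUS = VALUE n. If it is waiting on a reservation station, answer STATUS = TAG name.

STATUS = TAG Add2

  c1: issue SUB r1<-Add1  regs: r0:6,r1:Add1,r2:9,r3:2
  c2: issue ADD r2<-Add2  regs: r0:6,r1:Add1,r2:Add2,r3:2
  c3: CDB Add1=-2; issue MUL r0<-Mul1  regs: r0:Mul1,r1:-2,r2:Add2,r3:2
  c4: issue ADD r0<-Add1  regs: r0:Add1,r1:-2,r2:Add2,r3:2
  c5: CDB Add2=0; issue MUL r3<-Mul2  regs: r0:Add1,r1:-2,r2:0,r3:Mul2
  c6: stall  regs: r0:Add1,r1:-2,r2:0,r3:Mul2
  c7: CDB Add1=-2; stall  regs: r0:-2,r1:-2,r2:0,r3:Mul2
  c8: stall  regs: r0:-2,r1:-2,r2:0,r3:Mul2
  c9: CDB Mul1=0; issue MUL r0<-Mul1  regs: r0:Mul1,r1:-2,r2:0,r3:Mul2
  c10: stall  regs: r0:Mul1,r1:-2,r2:0,r3:Mul2
  c11: CDB Mul2=-4; issue MUL r3<-Mul2  regs: r0:Mul1,r1:-2,r2:0,r3:Mul2
  c12: issue SUB r1<-Add1  regs: r0:Mul1,r1:Add1,r2:0,r3:Mul2
  c13: CDB Mul1=4; issue SUB r1<-Add2  regs: r0:4,r1:Add2,r2:0,r3:Mul2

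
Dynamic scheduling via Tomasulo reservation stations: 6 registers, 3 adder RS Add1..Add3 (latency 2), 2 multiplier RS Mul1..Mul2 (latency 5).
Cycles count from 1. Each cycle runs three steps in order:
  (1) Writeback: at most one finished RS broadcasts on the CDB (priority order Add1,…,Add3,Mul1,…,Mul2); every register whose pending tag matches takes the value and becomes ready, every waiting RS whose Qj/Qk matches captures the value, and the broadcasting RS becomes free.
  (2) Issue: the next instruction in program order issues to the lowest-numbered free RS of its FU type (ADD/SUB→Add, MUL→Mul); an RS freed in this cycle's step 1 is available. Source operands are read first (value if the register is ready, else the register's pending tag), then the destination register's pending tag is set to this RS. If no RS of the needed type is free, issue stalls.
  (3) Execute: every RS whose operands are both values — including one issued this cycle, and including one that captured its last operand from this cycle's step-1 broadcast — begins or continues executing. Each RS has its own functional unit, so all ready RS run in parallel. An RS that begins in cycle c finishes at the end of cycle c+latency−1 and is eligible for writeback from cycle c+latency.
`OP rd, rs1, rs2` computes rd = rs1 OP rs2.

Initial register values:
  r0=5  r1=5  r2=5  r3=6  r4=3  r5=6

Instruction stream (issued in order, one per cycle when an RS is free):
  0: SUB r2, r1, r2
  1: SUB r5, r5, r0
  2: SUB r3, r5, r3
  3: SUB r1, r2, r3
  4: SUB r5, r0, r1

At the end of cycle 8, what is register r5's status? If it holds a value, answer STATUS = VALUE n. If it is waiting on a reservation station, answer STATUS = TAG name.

STATUS = TAG Add3

  c1: issue SUB r2<-Add1  regs: r0:5,r1:5,r2:Add1,r3:6,r4:3,r5:6
  c2: issue SUB r5<-Add2  regs: r0:5,r1:5,r2:Add1,r3:6,r4:3,r5:Add2
  c3: CDB Add1=0; issue SUB r3<-Add1  regs: r0:5,r1:5,r2:0,r3:Add1,r4:3,r5:Add2
  c4: CDB Add2=1; issue SUB r1<-Add2  regs: r0:5,r1:Add2,r2:0,r3:Add1,r4:3,r5:1
  c5: issue SUB r5<-Add3  regs: r0:5,r1:Add2,r2:0,r3:Add1,r4:3,r5:Add3
  c6: CDB Add1=-5  regs: r0:5,r1:Add2,r2:0,r3:-5,r4:3,r5:Add3
  c7: -  regs: r0:5,r1:Add2,r2:0,r3:-5,r4:3,r5:Add3
  c8: CDB Add2=5  regs: r0:5,r1:5,r2:0,r3:-5,r4:3,r5:Add3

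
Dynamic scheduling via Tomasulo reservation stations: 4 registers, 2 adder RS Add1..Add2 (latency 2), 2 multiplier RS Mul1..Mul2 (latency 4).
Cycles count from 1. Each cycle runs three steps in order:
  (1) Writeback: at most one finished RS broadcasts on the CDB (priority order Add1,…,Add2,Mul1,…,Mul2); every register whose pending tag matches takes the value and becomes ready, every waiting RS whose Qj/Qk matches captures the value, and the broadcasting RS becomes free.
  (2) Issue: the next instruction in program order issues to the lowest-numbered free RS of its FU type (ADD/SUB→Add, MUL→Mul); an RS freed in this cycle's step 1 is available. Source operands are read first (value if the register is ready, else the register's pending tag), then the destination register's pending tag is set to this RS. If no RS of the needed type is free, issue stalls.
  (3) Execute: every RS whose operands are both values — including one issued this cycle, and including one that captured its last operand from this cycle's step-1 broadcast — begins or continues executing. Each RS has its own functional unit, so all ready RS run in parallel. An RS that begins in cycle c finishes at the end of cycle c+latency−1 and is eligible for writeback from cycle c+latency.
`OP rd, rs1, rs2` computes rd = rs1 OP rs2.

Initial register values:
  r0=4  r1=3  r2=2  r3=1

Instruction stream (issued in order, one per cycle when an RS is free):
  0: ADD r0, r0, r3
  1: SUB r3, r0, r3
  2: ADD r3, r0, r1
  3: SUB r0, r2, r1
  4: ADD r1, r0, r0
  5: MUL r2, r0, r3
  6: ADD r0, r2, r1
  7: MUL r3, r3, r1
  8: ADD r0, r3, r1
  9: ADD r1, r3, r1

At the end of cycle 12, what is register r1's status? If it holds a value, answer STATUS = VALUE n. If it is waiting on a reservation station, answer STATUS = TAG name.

STATUS = VALUE -2

cycle 1: issue ADD r0<-Add1 // r0:Add1,r1:3,r2:2,r3:1
cycle 2: issue SUB r3<-Add2 // r0:Add1,r1:3,r2:2,r3:Add2
cycle 3: CDB Add1=5; issue ADD r3<-Add1 // r0:5,r1:3,r2:2,r3:Add1
cycle 4: stall // r0:5,r1:3,r2:2,r3:Add1
cycle 5: CDB Add1=8; issue SUB r0<-Add1 // r0:Add1,r1:3,r2:2,r3:8
cycle 6: CDB Add2=4; issue ADD r1<-Add2 // r0:Add1,r1:Add2,r2:2,r3:8
cycle 7: CDB Add1=-1; issue MUL r2<-Mul1 // r0:-1,r1:Add2,r2:Mul1,r3:8
cycle 8: issue ADD r0<-Add1 // r0:Add1,r1:Add2,r2:Mul1,r3:8
cycle 9: CDB Add2=-2; issue MUL r3<-Mul2 // r0:Add1,r1:-2,r2:Mul1,r3:Mul2
cycle 10: issue ADD r0<-Add2 // r0:Add2,r1:-2,r2:Mul1,r3:Mul2
cycle 11: CDB Mul1=-8; stall // r0:Add2,r1:-2,r2:-8,r3:Mul2
cycle 12: stall // r0:Add2,r1:-2,r2:-8,r3:Mul2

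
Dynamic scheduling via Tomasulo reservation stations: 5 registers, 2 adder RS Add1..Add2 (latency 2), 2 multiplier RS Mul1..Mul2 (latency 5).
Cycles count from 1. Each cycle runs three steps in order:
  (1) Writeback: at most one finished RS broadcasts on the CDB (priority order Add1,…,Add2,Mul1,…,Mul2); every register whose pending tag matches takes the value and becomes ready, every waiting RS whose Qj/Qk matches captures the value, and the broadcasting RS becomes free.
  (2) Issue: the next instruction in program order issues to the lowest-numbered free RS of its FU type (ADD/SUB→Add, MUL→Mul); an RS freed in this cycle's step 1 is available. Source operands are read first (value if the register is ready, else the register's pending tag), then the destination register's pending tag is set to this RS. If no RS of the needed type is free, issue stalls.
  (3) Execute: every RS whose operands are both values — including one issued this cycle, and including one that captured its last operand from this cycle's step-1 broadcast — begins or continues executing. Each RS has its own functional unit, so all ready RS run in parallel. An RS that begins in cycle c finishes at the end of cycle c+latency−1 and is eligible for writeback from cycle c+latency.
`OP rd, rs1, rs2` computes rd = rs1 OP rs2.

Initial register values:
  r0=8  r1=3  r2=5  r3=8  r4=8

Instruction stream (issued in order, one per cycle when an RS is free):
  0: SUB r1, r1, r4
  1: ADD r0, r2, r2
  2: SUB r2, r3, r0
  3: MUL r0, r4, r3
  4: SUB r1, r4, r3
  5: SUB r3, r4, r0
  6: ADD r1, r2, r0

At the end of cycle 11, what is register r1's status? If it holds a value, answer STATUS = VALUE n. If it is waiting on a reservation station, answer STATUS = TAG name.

cycle 1: issue SUB r1<-Add1 // r0:8,r1:Add1,r2:5,r3:8,r4:8
cycle 2: issue ADD r0<-Add2 // r0:Add2,r1:Add1,r2:5,r3:8,r4:8
cycle 3: CDB Add1=-5; issue SUB r2<-Add1 // r0:Add2,r1:-5,r2:Add1,r3:8,r4:8
cycle 4: CDB Add2=10; issue MUL r0<-Mul1 // r0:Mul1,r1:-5,r2:Add1,r3:8,r4:8
cycle 5: issue SUB r1<-Add2 // r0:Mul1,r1:Add2,r2:Add1,r3:8,r4:8
cycle 6: CDB Add1=-2; issue SUB r3<-Add1 // r0:Mul1,r1:Add2,r2:-2,r3:Add1,r4:8
cycle 7: CDB Add2=0; issue ADD r1<-Add2 // r0:Mul1,r1:Add2,r2:-2,r3:Add1,r4:8
cycle 8: - // r0:Mul1,r1:Add2,r2:-2,r3:Add1,r4:8
cycle 9: CDB Mul1=64 // r0:64,r1:Add2,r2:-2,r3:Add1,r4:8
cycle 10: - // r0:64,r1:Add2,r2:-2,r3:Add1,r4:8
cycle 11: CDB Add1=-56 // r0:64,r1:Add2,r2:-2,r3:-56,r4:8

STATUS = TAG Add2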